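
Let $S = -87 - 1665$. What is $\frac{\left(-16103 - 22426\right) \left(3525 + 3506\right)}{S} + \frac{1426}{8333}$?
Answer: $\frac{752463508073}{4866472} \approx 1.5462 \cdot 10^{5}$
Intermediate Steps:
$S = -1752$ ($S = -87 - 1665 = -1752$)
$\frac{\left(-16103 - 22426\right) \left(3525 + 3506\right)}{S} + \frac{1426}{8333} = \frac{\left(-16103 - 22426\right) \left(3525 + 3506\right)}{-1752} + \frac{1426}{8333} = \left(-38529\right) 7031 \left(- \frac{1}{1752}\right) + 1426 \cdot \frac{1}{8333} = \left(-270897399\right) \left(- \frac{1}{1752}\right) + \frac{1426}{8333} = \frac{90299133}{584} + \frac{1426}{8333} = \frac{752463508073}{4866472}$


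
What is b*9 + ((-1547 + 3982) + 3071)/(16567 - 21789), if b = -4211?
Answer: -98957042/2611 ≈ -37900.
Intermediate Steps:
b*9 + ((-1547 + 3982) + 3071)/(16567 - 21789) = -4211*9 + ((-1547 + 3982) + 3071)/(16567 - 21789) = -37899 + (2435 + 3071)/(-5222) = -37899 + 5506*(-1/5222) = -37899 - 2753/2611 = -98957042/2611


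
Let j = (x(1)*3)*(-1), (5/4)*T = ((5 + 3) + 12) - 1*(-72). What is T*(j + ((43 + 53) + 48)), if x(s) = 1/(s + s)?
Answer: 10488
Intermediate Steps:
x(s) = 1/(2*s)
T = 368/5 (T = 4*(((5 + 3) + 12) - 1*(-72))/5 = 4*((8 + 12) + 72)/5 = 4*(20 + 72)/5 = (⅘)*92 = 368/5 ≈ 73.600)
j = -3/2 (j = (((½)/1)*3)*(-1) = (((½)*1)*3)*(-1) = ((½)*3)*(-1) = (3/2)*(-1) = -3/2 ≈ -1.5000)
T*(j + ((43 + 53) + 48)) = 368*(-3/2 + ((43 + 53) + 48))/5 = 368*(-3/2 + (96 + 48))/5 = 368*(-3/2 + 144)/5 = (368/5)*(285/2) = 10488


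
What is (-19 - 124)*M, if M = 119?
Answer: -17017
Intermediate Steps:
(-19 - 124)*M = (-19 - 124)*119 = -143*119 = -17017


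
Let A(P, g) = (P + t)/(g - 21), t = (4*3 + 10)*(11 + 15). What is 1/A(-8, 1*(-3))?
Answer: -2/47 ≈ -0.042553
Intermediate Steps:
t = 572 (t = (12 + 10)*26 = 22*26 = 572)
A(P, g) = (572 + P)/(-21 + g) (A(P, g) = (P + 572)/(g - 21) = (572 + P)/(-21 + g))
1/A(-8, 1*(-3)) = 1/((572 - 8)/(-21 + 1*(-3))) = 1/(564/(-21 - 3)) = 1/(564/(-24)) = 1/(-1/24*564) = 1/(-47/2) = -2/47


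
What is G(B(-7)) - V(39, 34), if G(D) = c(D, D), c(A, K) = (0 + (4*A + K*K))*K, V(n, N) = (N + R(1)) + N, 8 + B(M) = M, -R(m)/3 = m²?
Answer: -2540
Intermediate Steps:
R(m) = -3*m²
B(M) = -8 + M
V(n, N) = -3 + 2*N (V(n, N) = (N - 3*1²) + N = (N - 3*1) + N = (N - 3) + N = (-3 + N) + N = -3 + 2*N)
c(A, K) = K*(K² + 4*A) (c(A, K) = (0 + (4*A + K²))*K = (0 + (K² + 4*A))*K = (K² + 4*A)*K = K*(K² + 4*A))
G(D) = D*(D² + 4*D)
G(B(-7)) - V(39, 34) = (-8 - 7)²*(4 + (-8 - 7)) - (-3 + 2*34) = (-15)²*(4 - 15) - (-3 + 68) = 225*(-11) - 1*65 = -2475 - 65 = -2540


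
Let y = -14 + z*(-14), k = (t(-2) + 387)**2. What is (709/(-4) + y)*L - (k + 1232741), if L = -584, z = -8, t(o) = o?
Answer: -1334684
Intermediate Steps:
k = 148225 (k = (-2 + 387)**2 = 385**2 = 148225)
y = 98 (y = -14 - 8*(-14) = -14 + 112 = 98)
(709/(-4) + y)*L - (k + 1232741) = (709/(-4) + 98)*(-584) - (148225 + 1232741) = (709*(-1/4) + 98)*(-584) - 1*1380966 = (-709/4 + 98)*(-584) - 1380966 = -317/4*(-584) - 1380966 = 46282 - 1380966 = -1334684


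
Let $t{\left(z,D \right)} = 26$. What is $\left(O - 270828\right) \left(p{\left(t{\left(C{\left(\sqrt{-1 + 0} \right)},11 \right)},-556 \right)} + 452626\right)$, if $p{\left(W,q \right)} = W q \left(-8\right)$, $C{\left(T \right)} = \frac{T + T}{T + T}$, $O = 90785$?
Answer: $-102313755782$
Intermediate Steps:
$C{\left(T \right)} = 1$ ($C{\left(T \right)} = \frac{2 T}{2 T} = 2 T \frac{1}{2 T} = 1$)
$p{\left(W,q \right)} = - 8 W q$
$\left(O - 270828\right) \left(p{\left(t{\left(C{\left(\sqrt{-1 + 0} \right)},11 \right)},-556 \right)} + 452626\right) = \left(90785 - 270828\right) \left(\left(-8\right) 26 \left(-556\right) + 452626\right) = - 180043 \left(115648 + 452626\right) = \left(-180043\right) 568274 = -102313755782$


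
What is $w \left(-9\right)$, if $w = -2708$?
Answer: $24372$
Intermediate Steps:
$w \left(-9\right) = \left(-2708\right) \left(-9\right) = 24372$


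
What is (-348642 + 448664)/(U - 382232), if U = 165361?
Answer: -100022/216871 ≈ -0.46121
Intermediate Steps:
(-348642 + 448664)/(U - 382232) = (-348642 + 448664)/(165361 - 382232) = 100022/(-216871) = 100022*(-1/216871) = -100022/216871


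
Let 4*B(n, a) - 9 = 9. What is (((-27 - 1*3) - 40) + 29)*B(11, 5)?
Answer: -369/2 ≈ -184.50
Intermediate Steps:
B(n, a) = 9/2 (B(n, a) = 9/4 + (1/4)*9 = 9/4 + 9/4 = 9/2)
(((-27 - 1*3) - 40) + 29)*B(11, 5) = (((-27 - 1*3) - 40) + 29)*(9/2) = (((-27 - 3) - 40) + 29)*(9/2) = ((-30 - 40) + 29)*(9/2) = (-70 + 29)*(9/2) = -41*9/2 = -369/2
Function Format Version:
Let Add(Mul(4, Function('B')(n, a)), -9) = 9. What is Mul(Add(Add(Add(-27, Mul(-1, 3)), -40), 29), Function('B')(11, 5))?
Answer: Rational(-369, 2) ≈ -184.50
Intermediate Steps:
Function('B')(n, a) = Rational(9, 2) (Function('B')(n, a) = Add(Rational(9, 4), Mul(Rational(1, 4), 9)) = Add(Rational(9, 4), Rational(9, 4)) = Rational(9, 2))
Mul(Add(Add(Add(-27, Mul(-1, 3)), -40), 29), Function('B')(11, 5)) = Mul(Add(Add(Add(-27, Mul(-1, 3)), -40), 29), Rational(9, 2)) = Mul(Add(Add(Add(-27, -3), -40), 29), Rational(9, 2)) = Mul(Add(Add(-30, -40), 29), Rational(9, 2)) = Mul(Add(-70, 29), Rational(9, 2)) = Mul(-41, Rational(9, 2)) = Rational(-369, 2)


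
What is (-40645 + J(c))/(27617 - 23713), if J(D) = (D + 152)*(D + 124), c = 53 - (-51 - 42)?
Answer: 39815/3904 ≈ 10.199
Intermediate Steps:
c = 146 (c = 53 - 1*(-93) = 53 + 93 = 146)
J(D) = (124 + D)*(152 + D) (J(D) = (152 + D)*(124 + D) = (124 + D)*(152 + D))
(-40645 + J(c))/(27617 - 23713) = (-40645 + (18848 + 146**2 + 276*146))/(27617 - 23713) = (-40645 + (18848 + 21316 + 40296))/3904 = (-40645 + 80460)*(1/3904) = 39815*(1/3904) = 39815/3904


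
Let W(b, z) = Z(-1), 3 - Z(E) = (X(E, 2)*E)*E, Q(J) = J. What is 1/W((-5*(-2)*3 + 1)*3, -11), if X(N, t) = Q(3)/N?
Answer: ⅙ ≈ 0.16667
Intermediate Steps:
X(N, t) = 3/N
Z(E) = 3 - 3*E (Z(E) = 3 - (3/E)*E*E = 3 - 3*E)
W(b, z) = 6 (W(b, z) = 3 - 3*(-1) = 3 + 3 = 6)
1/W((-5*(-2)*3 + 1)*3, -11) = 1/6 = ⅙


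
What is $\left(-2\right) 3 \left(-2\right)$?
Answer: $12$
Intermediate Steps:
$\left(-2\right) 3 \left(-2\right) = \left(-6\right) \left(-2\right) = 12$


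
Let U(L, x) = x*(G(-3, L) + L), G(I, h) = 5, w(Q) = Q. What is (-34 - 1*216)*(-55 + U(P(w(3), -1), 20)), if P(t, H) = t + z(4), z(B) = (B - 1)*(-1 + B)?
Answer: -71250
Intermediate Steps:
z(B) = (-1 + B)² (z(B) = (-1 + B)*(-1 + B) = (-1 + B)²)
P(t, H) = 9 + t (P(t, H) = t + (-1 + 4)² = t + 3² = t + 9 = 9 + t)
U(L, x) = x*(5 + L)
(-34 - 1*216)*(-55 + U(P(w(3), -1), 20)) = (-34 - 1*216)*(-55 + 20*(5 + (9 + 3))) = (-34 - 216)*(-55 + 20*(5 + 12)) = -250*(-55 + 20*17) = -250*(-55 + 340) = -250*285 = -71250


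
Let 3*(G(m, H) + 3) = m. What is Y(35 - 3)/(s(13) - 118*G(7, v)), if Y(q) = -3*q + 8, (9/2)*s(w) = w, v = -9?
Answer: -396/367 ≈ -1.0790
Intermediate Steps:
s(w) = 2*w/9
G(m, H) = -3 + m/3
Y(q) = 8 - 3*q
Y(35 - 3)/(s(13) - 118*G(7, v)) = (8 - 3*(35 - 3))/((2/9)*13 - 118*(-3 + (1/3)*7)) = (8 - 3*32)/(26/9 - 118*(-3 + 7/3)) = (8 - 96)/(26/9 - 118*(-2/3)) = -88/(26/9 + 236/3) = -88/734/9 = -88*9/734 = -396/367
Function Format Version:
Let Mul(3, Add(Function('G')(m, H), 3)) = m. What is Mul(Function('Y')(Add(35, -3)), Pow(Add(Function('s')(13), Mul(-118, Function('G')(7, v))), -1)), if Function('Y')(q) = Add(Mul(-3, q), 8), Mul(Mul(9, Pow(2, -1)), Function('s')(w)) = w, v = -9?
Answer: Rational(-396, 367) ≈ -1.0790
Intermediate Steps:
Function('s')(w) = Mul(Rational(2, 9), w)
Function('G')(m, H) = Add(-3, Mul(Rational(1, 3), m))
Function('Y')(q) = Add(8, Mul(-3, q))
Mul(Function('Y')(Add(35, -3)), Pow(Add(Function('s')(13), Mul(-118, Function('G')(7, v))), -1)) = Mul(Add(8, Mul(-3, Add(35, -3))), Pow(Add(Mul(Rational(2, 9), 13), Mul(-118, Add(-3, Mul(Rational(1, 3), 7)))), -1)) = Mul(Add(8, Mul(-3, 32)), Pow(Add(Rational(26, 9), Mul(-118, Add(-3, Rational(7, 3)))), -1)) = Mul(Add(8, -96), Pow(Add(Rational(26, 9), Mul(-118, Rational(-2, 3))), -1)) = Mul(-88, Pow(Add(Rational(26, 9), Rational(236, 3)), -1)) = Mul(-88, Pow(Rational(734, 9), -1)) = Mul(-88, Rational(9, 734)) = Rational(-396, 367)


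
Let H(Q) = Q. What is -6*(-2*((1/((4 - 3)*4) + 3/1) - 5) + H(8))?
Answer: -69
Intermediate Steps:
-6*(-2*((1/((4 - 3)*4) + 3/1) - 5) + H(8)) = -6*(-2*((1/((4 - 3)*4) + 3/1) - 5) + 8) = -6*(-2*(((¼)/1 + 3*1) - 5) + 8) = -6*(-2*((1*(¼) + 3) - 5) + 8) = -6*(-2*((¼ + 3) - 5) + 8) = -6*(-2*(13/4 - 5) + 8) = -6*(-2*(-7/4) + 8) = -6*(7/2 + 8) = -6*23/2 = -69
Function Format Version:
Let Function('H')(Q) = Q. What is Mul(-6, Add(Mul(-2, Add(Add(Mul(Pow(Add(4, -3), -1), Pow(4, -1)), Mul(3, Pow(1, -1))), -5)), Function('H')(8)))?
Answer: -69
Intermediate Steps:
Mul(-6, Add(Mul(-2, Add(Add(Mul(Pow(Add(4, -3), -1), Pow(4, -1)), Mul(3, Pow(1, -1))), -5)), Function('H')(8))) = Mul(-6, Add(Mul(-2, Add(Add(Mul(Pow(Add(4, -3), -1), Pow(4, -1)), Mul(3, Pow(1, -1))), -5)), 8)) = Mul(-6, Add(Mul(-2, Add(Add(Mul(Pow(1, -1), Rational(1, 4)), Mul(3, 1)), -5)), 8)) = Mul(-6, Add(Mul(-2, Add(Add(Mul(1, Rational(1, 4)), 3), -5)), 8)) = Mul(-6, Add(Mul(-2, Add(Add(Rational(1, 4), 3), -5)), 8)) = Mul(-6, Add(Mul(-2, Add(Rational(13, 4), -5)), 8)) = Mul(-6, Add(Mul(-2, Rational(-7, 4)), 8)) = Mul(-6, Add(Rational(7, 2), 8)) = Mul(-6, Rational(23, 2)) = -69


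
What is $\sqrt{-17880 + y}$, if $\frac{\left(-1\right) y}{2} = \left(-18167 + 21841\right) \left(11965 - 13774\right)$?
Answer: $2 \sqrt{3318663} \approx 3643.4$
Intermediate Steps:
$y = 13292532$ ($y = - 2 \left(-18167 + 21841\right) \left(11965 - 13774\right) = - 2 \cdot 3674 \left(-1809\right) = \left(-2\right) \left(-6646266\right) = 13292532$)
$\sqrt{-17880 + y} = \sqrt{-17880 + 13292532} = \sqrt{13274652} = 2 \sqrt{3318663}$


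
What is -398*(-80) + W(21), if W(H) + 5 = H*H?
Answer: 32276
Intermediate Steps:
W(H) = -5 + H² (W(H) = -5 + H*H = -5 + H²)
-398*(-80) + W(21) = -398*(-80) + (-5 + 21²) = 31840 + (-5 + 441) = 31840 + 436 = 32276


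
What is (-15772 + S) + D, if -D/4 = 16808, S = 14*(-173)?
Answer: -85426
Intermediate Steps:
S = -2422
D = -67232 (D = -4*16808 = -67232)
(-15772 + S) + D = (-15772 - 2422) - 67232 = -18194 - 67232 = -85426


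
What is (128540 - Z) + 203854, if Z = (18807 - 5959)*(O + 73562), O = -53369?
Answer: -259107270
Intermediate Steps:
Z = 259439664 (Z = (18807 - 5959)*(-53369 + 73562) = 12848*20193 = 259439664)
(128540 - Z) + 203854 = (128540 - 1*259439664) + 203854 = (128540 - 259439664) + 203854 = -259311124 + 203854 = -259107270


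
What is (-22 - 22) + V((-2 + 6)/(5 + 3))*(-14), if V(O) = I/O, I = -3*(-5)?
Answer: -464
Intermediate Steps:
I = 15
V(O) = 15/O
(-22 - 22) + V((-2 + 6)/(5 + 3))*(-14) = (-22 - 22) + (15/(((-2 + 6)/(5 + 3))))*(-14) = -44 + (15/((4/8)))*(-14) = -44 + (15/((4*(⅛))))*(-14) = -44 + (15/(½))*(-14) = -44 + (15*2)*(-14) = -44 + 30*(-14) = -44 - 420 = -464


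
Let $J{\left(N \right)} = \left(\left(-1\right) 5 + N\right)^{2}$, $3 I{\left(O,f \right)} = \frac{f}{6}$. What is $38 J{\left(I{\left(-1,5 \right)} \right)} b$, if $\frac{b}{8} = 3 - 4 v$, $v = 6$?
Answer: $- \frac{3843700}{27} \approx -1.4236 \cdot 10^{5}$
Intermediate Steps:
$I{\left(O,f \right)} = \frac{f}{18}$ ($I{\left(O,f \right)} = \frac{f \frac{1}{6}}{3} = \frac{\frac{1}{6} f}{3} = \frac{f}{18}$)
$b = -168$ ($b = 8 \left(3 - 24\right) = 8 \left(-21\right) = -168$)
$J{\left(N \right)} = \left(-5 + N\right)^{2}$
$38 J{\left(I{\left(-1,5 \right)} \right)} b = 38 \left(-5 + \frac{1}{18} \cdot 5\right)^{2} \left(-168\right) = 38 \left(-5 + \frac{5}{18}\right)^{2} \left(-168\right) = 38 \left(- \frac{85}{18}\right)^{2} \left(-168\right) = 38 \cdot \frac{7225}{324} \left(-168\right) = \frac{137275}{162} \left(-168\right) = - \frac{3843700}{27}$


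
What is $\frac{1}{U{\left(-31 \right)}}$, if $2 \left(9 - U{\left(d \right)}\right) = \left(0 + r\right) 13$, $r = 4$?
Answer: $- \frac{1}{17} \approx -0.058824$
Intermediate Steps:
$U{\left(d \right)} = -17$ ($U{\left(d \right)} = 9 - \frac{\left(0 + 4\right) 13}{2} = 9 - \frac{4 \cdot 13}{2} = 9 - 26 = -17$)
$\frac{1}{U{\left(-31 \right)}} = \frac{1}{-17} = - \frac{1}{17}$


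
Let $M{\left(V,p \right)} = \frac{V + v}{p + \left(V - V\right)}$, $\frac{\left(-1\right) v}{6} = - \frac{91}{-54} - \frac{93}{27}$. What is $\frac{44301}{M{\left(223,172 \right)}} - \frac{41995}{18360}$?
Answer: $\frac{125900285179}{3859272} \approx 32623.0$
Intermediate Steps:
$v = \frac{95}{9}$ ($v = - 6 \left(- \frac{91}{-54} - \frac{93}{27}\right) = - 6 \left(\left(-91\right) \left(- \frac{1}{54}\right) - \frac{31}{9}\right) = - 6 \left(\frac{91}{54} - \frac{31}{9}\right) = \left(-6\right) \left(- \frac{95}{54}\right) = \frac{95}{9} \approx 10.556$)
$M{\left(V,p \right)} = \frac{\frac{95}{9} + V}{p}$ ($M{\left(V,p \right)} = \frac{V + \frac{95}{9}}{p + \left(V - V\right)} = \frac{\frac{95}{9} + V}{p + 0} = \frac{\frac{95}{9} + V}{p}$)
$\frac{44301}{M{\left(223,172 \right)}} - \frac{41995}{18360} = \frac{44301}{\frac{1}{172} \left(\frac{95}{9} + 223\right)} - \frac{41995}{18360} = \frac{44301}{\frac{1}{172} \cdot \frac{2102}{9}} - \frac{8399}{3672} = \frac{44301}{\frac{1051}{774}} - \frac{8399}{3672} = 44301 \cdot \frac{774}{1051} - \frac{8399}{3672} = \frac{34288974}{1051} - \frac{8399}{3672} = \frac{125900285179}{3859272}$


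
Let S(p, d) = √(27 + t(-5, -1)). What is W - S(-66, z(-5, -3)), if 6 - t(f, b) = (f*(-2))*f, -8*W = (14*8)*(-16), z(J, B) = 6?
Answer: 224 - √83 ≈ 214.89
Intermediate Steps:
W = 224 (W = -14*8*(-16)/8 = -14*(-16) = -⅛*(-1792) = 224)
t(f, b) = 6 + 2*f² (t(f, b) = 6 - f*(-2)*f = 6 - (-2*f)*f = 6 - (-2)*f² = 6 + 2*f²)
S(p, d) = √83 (S(p, d) = √(27 + (6 + 2*(-5)²)) = √(27 + (6 + 2*25)) = √(27 + (6 + 50)) = √(27 + 56) = √83)
W - S(-66, z(-5, -3)) = 224 - √83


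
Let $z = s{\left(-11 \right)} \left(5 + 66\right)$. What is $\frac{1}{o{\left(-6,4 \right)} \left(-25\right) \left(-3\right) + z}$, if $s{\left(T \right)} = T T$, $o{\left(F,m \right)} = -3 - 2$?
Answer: $\frac{1}{8216} \approx 0.00012171$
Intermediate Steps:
$o{\left(F,m \right)} = -5$ ($o{\left(F,m \right)} = -3 - 2 = -5$)
$s{\left(T \right)} = T^{2}$
$z = 8591$ ($z = \left(-11\right)^{2} \left(5 + 66\right) = 121 \cdot 71 = 8591$)
$\frac{1}{o{\left(-6,4 \right)} \left(-25\right) \left(-3\right) + z} = \frac{1}{\left(-5\right) \left(-25\right) \left(-3\right) + 8591} = \frac{1}{125 \left(-3\right) + 8591} = \frac{1}{-375 + 8591} = \frac{1}{8216}$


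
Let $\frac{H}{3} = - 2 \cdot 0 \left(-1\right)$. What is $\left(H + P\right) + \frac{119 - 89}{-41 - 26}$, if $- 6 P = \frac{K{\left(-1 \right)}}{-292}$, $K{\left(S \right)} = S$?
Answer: $- \frac{52627}{117384} \approx -0.44833$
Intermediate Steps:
$H = 0$ ($H = 3 \left(- 2 \cdot 0 \left(-1\right)\right) = 3 \left(\left(-2\right) 0\right) = 3 \cdot 0 = 0$)
$P = - \frac{1}{1752}$ ($P = - \frac{\left(-1\right) \frac{1}{-292}}{6} = - \frac{\left(-1\right) \left(- \frac{1}{292}\right)}{6} = \left(- \frac{1}{6}\right) \frac{1}{292} = - \frac{1}{1752} \approx -0.00057078$)
$\left(H + P\right) + \frac{119 - 89}{-41 - 26} = \left(0 - \frac{1}{1752}\right) + \frac{119 - 89}{-41 - 26} = - \frac{1}{1752} + \frac{30}{-67} = - \frac{1}{1752} + 30 \left(- \frac{1}{67}\right) = - \frac{1}{1752} - \frac{30}{67} = - \frac{52627}{117384}$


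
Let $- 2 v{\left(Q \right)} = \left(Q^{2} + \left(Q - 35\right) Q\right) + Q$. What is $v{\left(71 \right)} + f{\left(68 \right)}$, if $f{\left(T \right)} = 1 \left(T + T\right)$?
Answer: $-3698$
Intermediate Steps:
$v{\left(Q \right)} = - \frac{Q}{2} - \frac{Q^{2}}{2} - \frac{Q \left(-35 + Q\right)}{2}$ ($v{\left(Q \right)} = - \frac{\left(Q^{2} + \left(Q - 35\right) Q\right) + Q}{2} = - \frac{\left(Q^{2} + \left(-35 + Q\right) Q\right) + Q}{2} = - \frac{\left(Q^{2} + Q \left(-35 + Q\right)\right) + Q}{2} = - \frac{Q + Q^{2} + Q \left(-35 + Q\right)}{2} = - \frac{Q}{2} - \frac{Q^{2}}{2} - \frac{Q \left(-35 + Q\right)}{2}$)
$f{\left(T \right)} = 2 T$ ($f{\left(T \right)} = 1 \cdot 2 T = 2 T$)
$v{\left(71 \right)} + f{\left(68 \right)} = 71 \left(17 - 71\right) + 2 \cdot 68 = 71 \left(17 - 71\right) + 136 = 71 \left(-54\right) + 136 = -3834 + 136 = -3698$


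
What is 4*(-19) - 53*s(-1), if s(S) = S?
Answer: -23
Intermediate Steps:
4*(-19) - 53*s(-1) = 4*(-19) - 53*(-1) = -76 + 53 = -23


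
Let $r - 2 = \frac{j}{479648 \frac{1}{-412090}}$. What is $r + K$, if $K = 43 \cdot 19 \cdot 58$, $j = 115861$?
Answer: $- \frac{12507800033}{239824} \approx -52154.0$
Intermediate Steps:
$K = 47386$ ($K = 817 \cdot 58 = 47386$)
$r = - \frac{23872100097}{239824}$ ($r = 2 + \frac{115861}{479648 \frac{1}{-412090}} = 2 + \frac{115861}{479648 \left(- \frac{1}{412090}\right)} = 2 + \frac{115861}{- \frac{239824}{206045}} = 2 + 115861 \left(- \frac{206045}{239824}\right) = 2 - \frac{23872579745}{239824} = - \frac{23872100097}{239824} \approx -99540.0$)
$r + K = - \frac{23872100097}{239824} + 47386 = - \frac{12507800033}{239824}$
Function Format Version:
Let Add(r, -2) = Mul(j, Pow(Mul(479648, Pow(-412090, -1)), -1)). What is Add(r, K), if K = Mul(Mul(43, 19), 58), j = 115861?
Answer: Rational(-12507800033, 239824) ≈ -52154.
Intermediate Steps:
K = 47386 (K = Mul(817, 58) = 47386)
r = Rational(-23872100097, 239824) (r = Add(2, Mul(115861, Pow(Mul(479648, Pow(-412090, -1)), -1))) = Add(2, Mul(115861, Pow(Mul(479648, Rational(-1, 412090)), -1))) = Add(2, Mul(115861, Pow(Rational(-239824, 206045), -1))) = Add(2, Mul(115861, Rational(-206045, 239824))) = Add(2, Rational(-23872579745, 239824)) = Rational(-23872100097, 239824) ≈ -99540.)
Add(r, K) = Add(Rational(-23872100097, 239824), 47386) = Rational(-12507800033, 239824)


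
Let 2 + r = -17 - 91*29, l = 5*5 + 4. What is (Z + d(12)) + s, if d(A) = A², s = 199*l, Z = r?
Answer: 3257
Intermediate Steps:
l = 29 (l = 25 + 4 = 29)
r = -2658 (r = -2 + (-17 - 91*29) = -2 + (-17 - 2639) = -2 - 2656 = -2658)
Z = -2658
s = 5771 (s = 199*29 = 5771)
(Z + d(12)) + s = (-2658 + 12²) + 5771 = (-2658 + 144) + 5771 = -2514 + 5771 = 3257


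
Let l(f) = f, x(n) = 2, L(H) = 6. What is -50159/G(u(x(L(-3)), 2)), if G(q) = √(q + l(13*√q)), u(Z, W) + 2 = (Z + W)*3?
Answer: -50159/√(10 + 13*√10) ≈ -7016.1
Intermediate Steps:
u(Z, W) = -2 + 3*W + 3*Z (u(Z, W) = -2 + (Z + W)*3 = -2 + (W + Z)*3 = -2 + (3*W + 3*Z) = -2 + 3*W + 3*Z)
G(q) = √(q + 13*√q)
-50159/G(u(x(L(-3)), 2)) = -50159/√((-2 + 3*2 + 3*2) + 13*√(-2 + 3*2 + 3*2)) = -50159/√((-2 + 6 + 6) + 13*√(-2 + 6 + 6)) = -50159/√(10 + 13*√10)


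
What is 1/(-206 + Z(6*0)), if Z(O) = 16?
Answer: -1/190 ≈ -0.0052632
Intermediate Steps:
1/(-206 + Z(6*0)) = 1/(-206 + 16) = 1/(-190) = -1/190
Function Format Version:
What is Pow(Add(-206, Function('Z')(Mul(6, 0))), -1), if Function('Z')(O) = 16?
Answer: Rational(-1, 190) ≈ -0.0052632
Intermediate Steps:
Pow(Add(-206, Function('Z')(Mul(6, 0))), -1) = Pow(Add(-206, 16), -1) = Pow(-190, -1) = Rational(-1, 190)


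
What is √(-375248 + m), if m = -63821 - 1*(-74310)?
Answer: I*√364759 ≈ 603.95*I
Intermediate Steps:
m = 10489 (m = -63821 + 74310 = 10489)
√(-375248 + m) = √(-375248 + 10489) = √(-364759) = I*√364759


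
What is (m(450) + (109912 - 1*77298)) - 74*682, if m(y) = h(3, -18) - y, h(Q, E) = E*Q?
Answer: -18358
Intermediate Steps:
m(y) = -54 - y (m(y) = -18*3 - y = -54 - y)
(m(450) + (109912 - 1*77298)) - 74*682 = ((-54 - 1*450) + (109912 - 1*77298)) - 74*682 = ((-54 - 450) + (109912 - 77298)) - 50468 = (-504 + 32614) - 50468 = 32110 - 50468 = -18358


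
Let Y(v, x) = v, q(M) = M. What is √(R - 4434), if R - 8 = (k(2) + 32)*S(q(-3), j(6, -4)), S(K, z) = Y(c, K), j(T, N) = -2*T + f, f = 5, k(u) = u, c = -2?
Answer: I*√4494 ≈ 67.037*I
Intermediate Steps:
j(T, N) = 5 - 2*T (j(T, N) = -2*T + 5 = 5 - 2*T)
S(K, z) = -2
R = -60 (R = 8 + (2 + 32)*(-2) = 8 + 34*(-2) = 8 - 68 = -60)
√(R - 4434) = √(-60 - 4434) = √(-4494) = I*√4494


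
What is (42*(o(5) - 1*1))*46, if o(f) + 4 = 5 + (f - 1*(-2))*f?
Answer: 67620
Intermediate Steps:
o(f) = 1 + f*(2 + f) (o(f) = -4 + (5 + (f - 1*(-2))*f) = -4 + (5 + (f + 2)*f) = -4 + (5 + (2 + f)*f) = -4 + (5 + f*(2 + f)) = 1 + f*(2 + f))
(42*(o(5) - 1*1))*46 = (42*((1 + 5² + 2*5) - 1*1))*46 = (42*((1 + 25 + 10) - 1))*46 = (42*(36 - 1))*46 = (42*35)*46 = 1470*46 = 67620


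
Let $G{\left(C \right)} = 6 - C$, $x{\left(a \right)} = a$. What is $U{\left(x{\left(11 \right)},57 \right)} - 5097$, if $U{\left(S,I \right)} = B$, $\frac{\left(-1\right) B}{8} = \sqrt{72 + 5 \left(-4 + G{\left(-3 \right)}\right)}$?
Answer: $-5097 - 8 \sqrt{97} \approx -5175.8$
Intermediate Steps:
$B = - 8 \sqrt{97}$ ($B = - 8 \sqrt{72 + 5 \left(-4 + \left(6 - -3\right)\right)} = - 8 \sqrt{72 + 5 \left(-4 + \left(6 + 3\right)\right)} = - 8 \sqrt{72 + 5 \left(-4 + 9\right)} = - 8 \sqrt{72 + 5 \cdot 5} = - 8 \sqrt{72 + 25} = - 8 \sqrt{97} \approx -78.791$)
$U{\left(S,I \right)} = - 8 \sqrt{97}$
$U{\left(x{\left(11 \right)},57 \right)} - 5097 = - 8 \sqrt{97} - 5097 = -5097 - 8 \sqrt{97}$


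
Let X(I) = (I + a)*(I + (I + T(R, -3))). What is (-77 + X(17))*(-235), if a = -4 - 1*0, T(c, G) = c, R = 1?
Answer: -88830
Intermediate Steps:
a = -4 (a = -4 + 0 = -4)
X(I) = (1 + 2*I)*(-4 + I) (X(I) = (I - 4)*(I + (I + 1)) = (-4 + I)*(I + (1 + I)) = (-4 + I)*(1 + 2*I) = (1 + 2*I)*(-4 + I))
(-77 + X(17))*(-235) = (-77 + (-4 - 7*17 + 2*17²))*(-235) = (-77 + (-4 - 119 + 2*289))*(-235) = (-77 + (-4 - 119 + 578))*(-235) = (-77 + 455)*(-235) = 378*(-235) = -88830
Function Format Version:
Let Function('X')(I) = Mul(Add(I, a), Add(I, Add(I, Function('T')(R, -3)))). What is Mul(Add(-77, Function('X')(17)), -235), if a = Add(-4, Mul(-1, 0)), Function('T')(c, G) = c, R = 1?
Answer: -88830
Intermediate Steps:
a = -4 (a = Add(-4, 0) = -4)
Function('X')(I) = Mul(Add(1, Mul(2, I)), Add(-4, I)) (Function('X')(I) = Mul(Add(I, -4), Add(I, Add(I, 1))) = Mul(Add(-4, I), Add(I, Add(1, I))) = Mul(Add(-4, I), Add(1, Mul(2, I))) = Mul(Add(1, Mul(2, I)), Add(-4, I)))
Mul(Add(-77, Function('X')(17)), -235) = Mul(Add(-77, Add(-4, Mul(-7, 17), Mul(2, Pow(17, 2)))), -235) = Mul(Add(-77, Add(-4, -119, Mul(2, 289))), -235) = Mul(Add(-77, Add(-4, -119, 578)), -235) = Mul(Add(-77, 455), -235) = Mul(378, -235) = -88830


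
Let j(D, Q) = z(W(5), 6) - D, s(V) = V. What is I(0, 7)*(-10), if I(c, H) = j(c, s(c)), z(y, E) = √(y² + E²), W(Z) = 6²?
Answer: -60*√37 ≈ -364.97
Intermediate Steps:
W(Z) = 36
z(y, E) = √(E² + y²)
j(D, Q) = -D + 6*√37 (j(D, Q) = √(6² + 36²) - D = √(36 + 1296) - D = √1332 - D = 6*√37 - D = -D + 6*√37)
I(c, H) = -c + 6*√37
I(0, 7)*(-10) = (-1*0 + 6*√37)*(-10) = (0 + 6*√37)*(-10) = (6*√37)*(-10) = -60*√37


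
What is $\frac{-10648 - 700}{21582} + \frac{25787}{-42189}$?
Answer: $- \frac{172549301}{151753833} \approx -1.137$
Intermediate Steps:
$\frac{-10648 - 700}{21582} + \frac{25787}{-42189} = \left(-11348\right) \frac{1}{21582} + 25787 \left(- \frac{1}{42189}\right) = - \frac{5674}{10791} - \frac{25787}{42189} = - \frac{172549301}{151753833}$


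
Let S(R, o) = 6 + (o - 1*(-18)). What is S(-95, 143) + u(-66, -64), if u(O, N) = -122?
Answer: 45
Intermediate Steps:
S(R, o) = 24 + o (S(R, o) = 6 + (o + 18) = 6 + (18 + o) = 24 + o)
S(-95, 143) + u(-66, -64) = (24 + 143) - 122 = 167 - 122 = 45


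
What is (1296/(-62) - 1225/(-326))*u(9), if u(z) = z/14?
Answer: -1559457/141484 ≈ -11.022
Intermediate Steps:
u(z) = z/14 (u(z) = z*(1/14) = z/14)
(1296/(-62) - 1225/(-326))*u(9) = (1296/(-62) - 1225/(-326))*((1/14)*9) = (1296*(-1/62) - 1225*(-1/326))*(9/14) = (-648/31 + 1225/326)*(9/14) = -173273/10106*9/14 = -1559457/141484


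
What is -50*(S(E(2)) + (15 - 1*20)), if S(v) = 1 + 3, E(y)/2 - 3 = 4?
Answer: 50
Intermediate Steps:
E(y) = 14 (E(y) = 6 + 2*4 = 6 + 8 = 14)
S(v) = 4
-50*(S(E(2)) + (15 - 1*20)) = -50*(4 + (15 - 1*20)) = -50*(4 + (15 - 20)) = -50*(4 - 5) = -50*(-1) = 50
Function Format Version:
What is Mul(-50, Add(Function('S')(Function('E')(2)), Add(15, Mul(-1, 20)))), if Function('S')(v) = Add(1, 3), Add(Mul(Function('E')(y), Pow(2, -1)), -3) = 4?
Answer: 50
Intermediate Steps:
Function('E')(y) = 14 (Function('E')(y) = Add(6, Mul(2, 4)) = Add(6, 8) = 14)
Function('S')(v) = 4
Mul(-50, Add(Function('S')(Function('E')(2)), Add(15, Mul(-1, 20)))) = Mul(-50, Add(4, Add(15, Mul(-1, 20)))) = Mul(-50, Add(4, Add(15, -20))) = Mul(-50, Add(4, -5)) = Mul(-50, -1) = 50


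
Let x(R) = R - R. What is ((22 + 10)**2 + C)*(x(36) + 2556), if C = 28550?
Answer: 75591144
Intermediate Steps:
x(R) = 0
((22 + 10)**2 + C)*(x(36) + 2556) = ((22 + 10)**2 + 28550)*(0 + 2556) = (32**2 + 28550)*2556 = (1024 + 28550)*2556 = 29574*2556 = 75591144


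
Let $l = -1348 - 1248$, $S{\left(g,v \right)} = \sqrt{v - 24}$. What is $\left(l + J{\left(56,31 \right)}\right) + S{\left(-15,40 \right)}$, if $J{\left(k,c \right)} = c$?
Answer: $-2561$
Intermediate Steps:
$S{\left(g,v \right)} = \sqrt{-24 + v}$
$l = -2596$
$\left(l + J{\left(56,31 \right)}\right) + S{\left(-15,40 \right)} = \left(-2596 + 31\right) + \sqrt{-24 + 40} = -2565 + \sqrt{16} = -2565 + 4 = -2561$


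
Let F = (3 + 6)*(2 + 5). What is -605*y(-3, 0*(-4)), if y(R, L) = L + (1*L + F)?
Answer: -38115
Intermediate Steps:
F = 63 (F = 9*7 = 63)
y(R, L) = 63 + 2*L (y(R, L) = L + (1*L + 63) = L + (L + 63) = L + (63 + L) = 63 + 2*L)
-605*y(-3, 0*(-4)) = -605*(63 + 2*(0*(-4))) = -605*(63 + 2*0) = -605*(63 + 0) = -605*63 = -38115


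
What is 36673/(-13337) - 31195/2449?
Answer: -505859892/32662313 ≈ -15.488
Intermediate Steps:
36673/(-13337) - 31195/2449 = 36673*(-1/13337) - 31195*1/2449 = -36673/13337 - 31195/2449 = -505859892/32662313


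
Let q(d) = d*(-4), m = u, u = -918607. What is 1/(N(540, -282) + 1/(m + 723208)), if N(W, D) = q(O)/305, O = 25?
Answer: -11919339/3908041 ≈ -3.0500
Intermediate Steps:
m = -918607
q(d) = -4*d
N(W, D) = -20/61 (N(W, D) = -4*25/305 = -100*1/305 = -20/61)
1/(N(540, -282) + 1/(m + 723208)) = 1/(-20/61 + 1/(-918607 + 723208)) = 1/(-20/61 + 1/(-195399)) = 1/(-20/61 - 1/195399) = 1/(-3908041/11919339) = -11919339/3908041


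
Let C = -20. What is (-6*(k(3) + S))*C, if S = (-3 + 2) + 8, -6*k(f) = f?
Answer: 780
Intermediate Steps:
k(f) = -f/6
S = 7 (S = -1 + 8 = 7)
(-6*(k(3) + S))*C = -6*(-1/6*3 + 7)*(-20) = -6*(-1/2 + 7)*(-20) = -6*13/2*(-20) = -39*(-20) = 780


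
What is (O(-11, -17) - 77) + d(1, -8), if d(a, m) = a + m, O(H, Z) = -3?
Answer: -87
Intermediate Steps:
(O(-11, -17) - 77) + d(1, -8) = (-3 - 77) + (1 - 8) = -80 - 7 = -87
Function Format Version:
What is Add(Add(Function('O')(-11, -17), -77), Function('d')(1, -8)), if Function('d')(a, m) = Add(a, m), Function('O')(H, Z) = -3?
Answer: -87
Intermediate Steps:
Add(Add(Function('O')(-11, -17), -77), Function('d')(1, -8)) = Add(Add(-3, -77), Add(1, -8)) = Add(-80, -7) = -87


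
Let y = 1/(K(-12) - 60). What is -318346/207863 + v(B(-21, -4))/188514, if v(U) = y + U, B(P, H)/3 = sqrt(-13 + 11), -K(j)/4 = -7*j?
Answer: -23765020634087/15517293890472 + I*sqrt(2)/62838 ≈ -1.5315 + 2.2506e-5*I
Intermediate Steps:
K(j) = 28*j (K(j) = -(-28)*j = 28*j)
B(P, H) = 3*I*sqrt(2) (B(P, H) = 3*sqrt(-13 + 11) = 3*sqrt(-2) = 3*(I*sqrt(2)) = 3*I*sqrt(2))
y = -1/396 (y = 1/(28*(-12) - 60) = 1/(-336 - 60) = 1/(-396) = -1/396 ≈ -0.0025253)
v(U) = -1/396 + U
-318346/207863 + v(B(-21, -4))/188514 = -318346/207863 + (-1/396 + 3*I*sqrt(2))/188514 = -318346*1/207863 + (-1/396 + 3*I*sqrt(2))*(1/188514) = -318346/207863 + (-1/74651544 + I*sqrt(2)/62838) = -23765020634087/15517293890472 + I*sqrt(2)/62838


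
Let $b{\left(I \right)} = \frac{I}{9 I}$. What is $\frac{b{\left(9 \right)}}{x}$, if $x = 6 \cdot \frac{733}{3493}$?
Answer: $\frac{3493}{39582} \approx 0.088247$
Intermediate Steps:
$b{\left(I \right)} = \frac{1}{9}$ ($b{\left(I \right)} = I \frac{1}{9 I} = \frac{1}{9}$)
$x = \frac{4398}{3493}$ ($x = 6 \cdot 733 \cdot \frac{1}{3493} = 6 \cdot \frac{733}{3493} = \frac{4398}{3493} \approx 1.2591$)
$\frac{b{\left(9 \right)}}{x} = \frac{1}{9 \cdot \frac{4398}{3493}} = \frac{1}{9} \cdot \frac{3493}{4398} = \frac{3493}{39582}$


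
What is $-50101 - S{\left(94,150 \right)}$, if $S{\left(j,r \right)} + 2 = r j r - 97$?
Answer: $-2165002$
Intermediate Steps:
$S{\left(j,r \right)} = -99 + j r^{2}$ ($S{\left(j,r \right)} = -2 + \left(r j r - 97\right) = -2 + \left(j r r - 97\right) = -2 + \left(j r^{2} - 97\right) = -2 + \left(-97 + j r^{2}\right) = -99 + j r^{2}$)
$-50101 - S{\left(94,150 \right)} = -50101 - \left(-99 + 94 \cdot 150^{2}\right) = -50101 - \left(-99 + 94 \cdot 22500\right) = -50101 - \left(-99 + 2115000\right) = -50101 - 2114901 = -2165002$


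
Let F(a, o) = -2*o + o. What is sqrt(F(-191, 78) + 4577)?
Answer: sqrt(4499) ≈ 67.075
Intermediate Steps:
F(a, o) = -o
sqrt(F(-191, 78) + 4577) = sqrt(-1*78 + 4577) = sqrt(-78 + 4577) = sqrt(4499)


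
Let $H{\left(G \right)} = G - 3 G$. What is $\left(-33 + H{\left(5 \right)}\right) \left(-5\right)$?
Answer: $215$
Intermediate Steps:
$H{\left(G \right)} = - 2 G$ ($H{\left(G \right)} = G - 3 G = - 2 G$)
$\left(-33 + H{\left(5 \right)}\right) \left(-5\right) = \left(-33 - 10\right) \left(-5\right) = \left(-43\right) \left(-5\right) = 215$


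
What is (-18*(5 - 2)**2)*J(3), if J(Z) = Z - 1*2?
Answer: -162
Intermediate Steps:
J(Z) = -2 + Z (J(Z) = Z - 2 = -2 + Z)
(-18*(5 - 2)**2)*J(3) = (-18*(5 - 2)**2)*(-2 + 3) = -18*3**2*1 = -18*9*1 = -162*1 = -162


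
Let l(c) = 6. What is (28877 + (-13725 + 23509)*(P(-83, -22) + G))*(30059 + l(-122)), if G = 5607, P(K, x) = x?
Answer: 1643729223605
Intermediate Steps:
(28877 + (-13725 + 23509)*(P(-83, -22) + G))*(30059 + l(-122)) = (28877 + (-13725 + 23509)*(-22 + 5607))*(30059 + 6) = (28877 + 9784*5585)*30065 = (28877 + 54643640)*30065 = 54672517*30065 = 1643729223605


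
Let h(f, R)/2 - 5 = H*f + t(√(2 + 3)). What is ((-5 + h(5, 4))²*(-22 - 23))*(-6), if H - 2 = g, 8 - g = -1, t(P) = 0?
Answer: 3570750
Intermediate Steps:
g = 9 (g = 8 - 1*(-1) = 8 + 1 = 9)
H = 11 (H = 2 + 9 = 11)
h(f, R) = 10 + 22*f (h(f, R) = 10 + 2*(11*f + 0) = 10 + 2*(11*f) = 10 + 22*f)
((-5 + h(5, 4))²*(-22 - 23))*(-6) = ((-5 + (10 + 22*5))²*(-22 - 23))*(-6) = ((-5 + (10 + 110))²*(-45))*(-6) = ((-5 + 120)²*(-45))*(-6) = (115²*(-45))*(-6) = (13225*(-45))*(-6) = -595125*(-6) = 3570750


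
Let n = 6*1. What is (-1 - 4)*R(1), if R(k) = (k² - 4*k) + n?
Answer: -15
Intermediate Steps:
n = 6
R(k) = 6 + k² - 4*k (R(k) = (k² - 4*k) + 6 = 6 + k² - 4*k)
(-1 - 4)*R(1) = (-1 - 4)*(6 + 1² - 4*1) = -5*(6 + 1 - 4) = -5*3 = -15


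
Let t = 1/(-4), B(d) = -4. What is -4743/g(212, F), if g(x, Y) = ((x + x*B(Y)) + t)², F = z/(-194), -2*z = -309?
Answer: -75888/6477025 ≈ -0.011716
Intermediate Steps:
z = 309/2 (z = -½*(-309) = 309/2 ≈ 154.50)
F = -309/388 (F = (309/2)/(-194) = (309/2)*(-1/194) = -309/388 ≈ -0.79639)
t = -¼ ≈ -0.25000
g(x, Y) = (-¼ - 3*x)² (g(x, Y) = ((x + x*(-4)) - ¼)² = ((x - 4*x) - ¼)² = (-3*x - ¼)² = (-¼ - 3*x)²)
-4743/g(212, F) = -4743*16/(1 + 12*212)² = -4743*16/(1 + 2544)² = -4743/((1/16)*2545²) = -4743/((1/16)*6477025) = -4743/6477025/16 = -4743*16/6477025 = -75888/6477025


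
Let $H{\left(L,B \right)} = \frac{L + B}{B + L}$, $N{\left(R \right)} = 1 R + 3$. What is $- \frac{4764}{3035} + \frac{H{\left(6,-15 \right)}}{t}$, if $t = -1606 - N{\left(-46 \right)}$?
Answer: $- \frac{7449167}{4743705} \approx -1.5703$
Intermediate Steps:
$N{\left(R \right)} = 3 + R$ ($N{\left(R \right)} = R + 3 = 3 + R$)
$H{\left(L,B \right)} = 1$ ($H{\left(L,B \right)} = \frac{B + L}{B + L} = 1$)
$t = -1563$ ($t = -1606 - \left(3 - 46\right) = -1606 - -43 = -1606 + 43 = -1563$)
$- \frac{4764}{3035} + \frac{H{\left(6,-15 \right)}}{t} = - \frac{4764}{3035} + 1 \frac{1}{-1563} = \left(-4764\right) \frac{1}{3035} + 1 \left(- \frac{1}{1563}\right) = - \frac{4764}{3035} - \frac{1}{1563} = - \frac{7449167}{4743705}$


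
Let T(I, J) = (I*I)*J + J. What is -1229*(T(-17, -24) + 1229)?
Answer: 7043399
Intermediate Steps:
T(I, J) = J + J*I² (T(I, J) = I²*J + J = J*I² + J = J + J*I²)
-1229*(T(-17, -24) + 1229) = -1229*(-24*(1 + (-17)²) + 1229) = -1229*(-24*(1 + 289) + 1229) = -1229*(-24*290 + 1229) = -1229*(-6960 + 1229) = -1229*(-5731) = 7043399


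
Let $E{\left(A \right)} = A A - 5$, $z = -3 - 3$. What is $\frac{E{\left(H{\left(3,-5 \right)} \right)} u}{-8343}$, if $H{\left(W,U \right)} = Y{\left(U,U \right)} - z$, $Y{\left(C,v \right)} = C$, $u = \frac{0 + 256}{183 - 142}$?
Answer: $\frac{1024}{342063} \approx 0.0029936$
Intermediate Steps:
$u = \frac{256}{41} \approx 6.2439$
$z = -6$
$H{\left(W,U \right)} = 6 + U$ ($H{\left(W,U \right)} = U - -6 = U + 6 = 6 + U$)
$E{\left(A \right)} = -5 + A^{2}$ ($E{\left(A \right)} = A^{2} - 5 = -5 + A^{2}$)
$\frac{E{\left(H{\left(3,-5 \right)} \right)} u}{-8343} = \frac{\left(-5 + \left(6 - 5\right)^{2}\right) \frac{256}{41}}{-8343} = \left(-5 + 1^{2}\right) \frac{256}{41} \left(- \frac{1}{8343}\right) = \left(-5 + 1\right) \frac{256}{41} \left(- \frac{1}{8343}\right) = \left(-4\right) \frac{256}{41} \left(- \frac{1}{8343}\right) = \left(- \frac{1024}{41}\right) \left(- \frac{1}{8343}\right) = \frac{1024}{342063}$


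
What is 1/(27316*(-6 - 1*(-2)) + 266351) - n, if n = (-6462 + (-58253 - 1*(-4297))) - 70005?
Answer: 20487757802/157087 ≈ 1.3042e+5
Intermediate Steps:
n = -130423 (n = (-6462 + (-58253 + 4297)) - 70005 = (-6462 - 53956) - 70005 = -60418 - 70005 = -130423)
1/(27316*(-6 - 1*(-2)) + 266351) - n = 1/(27316*(-6 - 1*(-2)) + 266351) - 1*(-130423) = 1/(27316*(-6 + 2) + 266351) + 130423 = 1/(27316*(-4) + 266351) + 130423 = 1/(-109264 + 266351) + 130423 = 1/157087 + 130423 = 20487757802/157087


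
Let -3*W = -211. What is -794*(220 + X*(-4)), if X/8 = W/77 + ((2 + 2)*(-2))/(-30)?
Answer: -167124296/1155 ≈ -1.4470e+5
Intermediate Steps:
W = 211/3 (W = -1/3*(-211) = 211/3 ≈ 70.333)
X = 10904/1155 (X = 8*((211/3)/77 + ((2 + 2)*(-2))/(-30)) = 8*((211/3)*(1/77) + (4*(-2))*(-1/30)) = 8*(211/231 - 8*(-1/30)) = 8*(211/231 + 4/15) = 8*(1363/1155) = 10904/1155 ≈ 9.4407)
-794*(220 + X*(-4)) = -794*(220 + (10904/1155)*(-4)) = -794*(220 - 43616/1155) = -794*210484/1155 = -167124296/1155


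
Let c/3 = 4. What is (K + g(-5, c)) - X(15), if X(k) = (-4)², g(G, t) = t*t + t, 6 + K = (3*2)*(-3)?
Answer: 116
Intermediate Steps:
c = 12 (c = 3*4 = 12)
K = -24 (K = -6 + (3*2)*(-3) = -6 + 6*(-3) = -6 - 18 = -24)
g(G, t) = t + t² (g(G, t) = t² + t = t + t²)
X(k) = 16
(K + g(-5, c)) - X(15) = (-24 + 12*(1 + 12)) - 1*16 = (-24 + 12*13) - 16 = (-24 + 156) - 16 = 132 - 16 = 116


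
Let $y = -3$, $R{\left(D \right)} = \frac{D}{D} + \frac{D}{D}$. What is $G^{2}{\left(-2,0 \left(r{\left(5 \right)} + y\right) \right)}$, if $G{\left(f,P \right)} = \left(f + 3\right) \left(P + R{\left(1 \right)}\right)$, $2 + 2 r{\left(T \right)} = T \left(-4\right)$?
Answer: $4$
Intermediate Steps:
$R{\left(D \right)} = 2$ ($R{\left(D \right)} = 1 + 1 = 2$)
$r{\left(T \right)} = -1 - 2 T$ ($r{\left(T \right)} = -1 + \frac{T \left(-4\right)}{2} = -1 + \frac{\left(-4\right) T}{2} = -1 - 2 T$)
$G{\left(f,P \right)} = \left(2 + P\right) \left(3 + f\right)$ ($G{\left(f,P \right)} = \left(f + 3\right) \left(P + 2\right) = \left(3 + f\right) \left(2 + P\right) = \left(2 + P\right) \left(3 + f\right)$)
$G^{2}{\left(-2,0 \left(r{\left(5 \right)} + y\right) \right)} = \left(6 + 2 \left(-2\right) + 3 \cdot 0 \left(\left(-1 - 10\right) - 3\right) + 0 \left(\left(-1 - 10\right) - 3\right) \left(-2\right)\right)^{2} = \left(6 - 4 + 3 \cdot 0 \left(\left(-1 - 10\right) - 3\right) + 0 \left(\left(-1 - 10\right) - 3\right) \left(-2\right)\right)^{2} = \left(6 - 4 + 3 \cdot 0 \left(-11 - 3\right) + 0 \left(-11 - 3\right) \left(-2\right)\right)^{2} = \left(6 - 4 + 3 \cdot 0 \left(-14\right) + 0 \left(-14\right) \left(-2\right)\right)^{2} = \left(6 - 4 + 3 \cdot 0 + 0 \left(-2\right)\right)^{2} = \left(6 - 4 + 0 + 0\right)^{2} = 2^{2} = 4$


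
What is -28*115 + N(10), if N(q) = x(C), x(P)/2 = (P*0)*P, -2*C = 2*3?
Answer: -3220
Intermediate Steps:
C = -3 ≈ -3.0000
x(P) = 0 (x(P) = 2*((P*0)*P) = 2*(0*P) = 2*0 = 0)
N(q) = 0
-28*115 + N(10) = -28*115 + 0 = -3220 + 0 = -3220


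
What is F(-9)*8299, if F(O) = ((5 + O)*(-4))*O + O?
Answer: -1269747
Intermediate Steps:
F(O) = O + O*(-20 - 4*O) (F(O) = (-20 - 4*O)*O + O = O*(-20 - 4*O) + O = O + O*(-20 - 4*O))
F(-9)*8299 = -1*(-9)*(19 + 4*(-9))*8299 = -1*(-9)*(19 - 36)*8299 = -1*(-9)*(-17)*8299 = -153*8299 = -1269747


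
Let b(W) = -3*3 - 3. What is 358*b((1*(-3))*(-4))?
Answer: -4296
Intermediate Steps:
b(W) = -12 (b(W) = -9 - 3 = -12)
358*b((1*(-3))*(-4)) = 358*(-12) = -4296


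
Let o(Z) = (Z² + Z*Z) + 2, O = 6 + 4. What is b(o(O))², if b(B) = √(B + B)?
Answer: 404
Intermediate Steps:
O = 10
o(Z) = 2 + 2*Z² (o(Z) = (Z² + Z²) + 2 = 2*Z² + 2 = 2 + 2*Z²)
b(B) = √2*√B (b(B) = √(2*B) = √2*√B)
b(o(O))² = (√2*√(2 + 2*10²))² = (√2*√(2 + 2*100))² = (√2*√(2 + 200))² = (√2*√202)² = (2*√101)² = 404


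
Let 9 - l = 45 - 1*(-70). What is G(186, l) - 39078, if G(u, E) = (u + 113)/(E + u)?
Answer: -3125941/80 ≈ -39074.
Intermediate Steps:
l = -106 (l = 9 - (45 - 1*(-70)) = 9 - (45 + 70) = 9 - 1*115 = 9 - 115 = -106)
G(u, E) = (113 + u)/(E + u)
G(186, l) - 39078 = (113 + 186)/(-106 + 186) - 39078 = 299/80 - 39078 = -3125941/80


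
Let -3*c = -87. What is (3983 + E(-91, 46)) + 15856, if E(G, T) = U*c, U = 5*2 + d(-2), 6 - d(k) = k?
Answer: 20361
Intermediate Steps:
c = 29 (c = -1/3*(-87) = 29)
d(k) = 6 - k
U = 18 (U = 5*2 + (6 - 1*(-2)) = 10 + (6 + 2) = 10 + 8 = 18)
E(G, T) = 522 (E(G, T) = 18*29 = 522)
(3983 + E(-91, 46)) + 15856 = (3983 + 522) + 15856 = 4505 + 15856 = 20361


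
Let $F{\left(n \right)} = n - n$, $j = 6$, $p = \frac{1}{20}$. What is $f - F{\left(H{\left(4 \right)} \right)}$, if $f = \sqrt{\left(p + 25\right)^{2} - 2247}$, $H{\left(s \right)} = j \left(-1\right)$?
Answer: $\frac{i \sqrt{647799}}{20} \approx 40.243 i$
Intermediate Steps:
$p = \frac{1}{20} \approx 0.05$
$H{\left(s \right)} = -6$ ($H{\left(s \right)} = 6 \left(-1\right) = -6$)
$F{\left(n \right)} = 0$
$f = \frac{i \sqrt{647799}}{20}$ ($f = \sqrt{\left(\frac{1}{20} + 25\right)^{2} - 2247} = \sqrt{\left(\frac{501}{20}\right)^{2} - 2247} = \sqrt{\frac{251001}{400} - 2247} = \sqrt{- \frac{647799}{400}} = \frac{i \sqrt{647799}}{20} \approx 40.243 i$)
$f - F{\left(H{\left(4 \right)} \right)} = \frac{i \sqrt{647799}}{20} - 0 = \frac{i \sqrt{647799}}{20} + 0 = \frac{i \sqrt{647799}}{20}$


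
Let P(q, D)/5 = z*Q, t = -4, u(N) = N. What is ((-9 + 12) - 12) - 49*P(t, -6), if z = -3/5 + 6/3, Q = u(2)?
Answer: -695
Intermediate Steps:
Q = 2
z = 7/5 (z = -3*⅕ + 6*(⅓) = -⅗ + 2 = 7/5 ≈ 1.4000)
P(q, D) = 14 (P(q, D) = 5*((7/5)*2) = 5*(14/5) = 14)
((-9 + 12) - 12) - 49*P(t, -6) = ((-9 + 12) - 12) - 49*14 = (3 - 12) - 686 = -9 - 686 = -695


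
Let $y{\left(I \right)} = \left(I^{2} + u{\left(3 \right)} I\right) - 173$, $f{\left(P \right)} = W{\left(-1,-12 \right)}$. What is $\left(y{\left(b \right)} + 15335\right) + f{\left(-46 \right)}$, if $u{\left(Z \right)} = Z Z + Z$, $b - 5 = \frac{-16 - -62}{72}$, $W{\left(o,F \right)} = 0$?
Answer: $\frac{19778857}{1296} \approx 15261.0$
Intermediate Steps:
$b = \frac{203}{36}$ ($b = 5 + \frac{-16 - -62}{72} = 5 + \left(-16 + 62\right) \frac{1}{72} = 5 + 46 \cdot \frac{1}{72} = 5 + \frac{23}{36} = \frac{203}{36} \approx 5.6389$)
$f{\left(P \right)} = 0$
$u{\left(Z \right)} = Z + Z^{2}$ ($u{\left(Z \right)} = Z^{2} + Z = Z + Z^{2}$)
$y{\left(I \right)} = -173 + I^{2} + 12 I$ ($y{\left(I \right)} = \left(I^{2} + 3 \left(1 + 3\right) I\right) - 173 = \left(I^{2} + 3 \cdot 4 I\right) - 173 = \left(I^{2} + 12 I\right) - 173 = -173 + I^{2} + 12 I$)
$\left(y{\left(b \right)} + 15335\right) + f{\left(-46 \right)} = \left(\left(-173 + \left(\frac{203}{36}\right)^{2} + 12 \cdot \frac{203}{36}\right) + 15335\right) + 0 = \left(\left(-173 + \frac{41209}{1296} + \frac{203}{3}\right) + 15335\right) + 0 = \left(- \frac{95303}{1296} + 15335\right) + 0 = \frac{19778857}{1296} + 0 = \frac{19778857}{1296}$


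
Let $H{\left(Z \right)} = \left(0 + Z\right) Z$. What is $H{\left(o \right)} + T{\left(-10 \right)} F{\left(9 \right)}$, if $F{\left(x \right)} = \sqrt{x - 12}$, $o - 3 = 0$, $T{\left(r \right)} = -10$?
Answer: $9 - 10 i \sqrt{3} \approx 9.0 - 17.32 i$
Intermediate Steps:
$o = 3$ ($o = 3 + 0 = 3$)
$H{\left(Z \right)} = Z^{2}$ ($H{\left(Z \right)} = Z Z = Z^{2}$)
$F{\left(x \right)} = \sqrt{-12 + x}$
$H{\left(o \right)} + T{\left(-10 \right)} F{\left(9 \right)} = 3^{2} - 10 \sqrt{-12 + 9} = 9 - 10 \sqrt{-3} = 9 - 10 i \sqrt{3}$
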